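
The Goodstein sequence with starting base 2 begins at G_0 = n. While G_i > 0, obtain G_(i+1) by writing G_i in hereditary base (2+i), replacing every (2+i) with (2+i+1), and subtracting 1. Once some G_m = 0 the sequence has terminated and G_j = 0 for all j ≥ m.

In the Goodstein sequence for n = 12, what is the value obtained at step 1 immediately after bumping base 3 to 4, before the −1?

[0] 12 ≡ 2^(2 + 1) + 2^2 (base 2). Lift 3: 108. −1: 107.
[1] 107 ≡ 3^(3 + 1) + 2·3^2 + 2·3 + 2 (base 3). Lift 4: 1066. −1: 1065.

1066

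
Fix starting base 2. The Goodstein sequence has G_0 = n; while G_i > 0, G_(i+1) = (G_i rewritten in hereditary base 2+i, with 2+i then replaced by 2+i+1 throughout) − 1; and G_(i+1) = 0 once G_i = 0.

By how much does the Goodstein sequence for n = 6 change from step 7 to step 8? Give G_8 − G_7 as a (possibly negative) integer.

223404

6 —HB2→ 2^2 + 2 —bump→ 3^3 + 3 = 30 —(−1)→ 29
29 —HB3→ 3^3 + 2 —bump→ 4^4 + 2 = 258 —(−1)→ 257
257 —HB4→ 4^4 + 1 —bump→ 5^5 + 1 = 3126 —(−1)→ 3125
3125 —HB5→ 5^5 —bump→ 6^6 = 46656 —(−1)→ 46655
46655 —HB6→ 5·6^5 + 5·6^4 + 5·6^3 + 5·6^2 + 5·6 + 5 —bump→ 5·7^5 + 5·7^4 + 5·7^3 + 5·7^2 + 5·7 + 5 = 98040 —(−1)→ 98039
98039 —HB7→ 5·7^5 + 5·7^4 + 5·7^3 + 5·7^2 + 5·7 + 4 —bump→ 5·8^5 + 5·8^4 + 5·8^3 + 5·8^2 + 5·8 + 4 = 187244 —(−1)→ 187243
187243 —HB8→ 5·8^5 + 5·8^4 + 5·8^3 + 5·8^2 + 5·8 + 3 —bump→ 5·9^5 + 5·9^4 + 5·9^3 + 5·9^2 + 5·9 + 3 = 332148 —(−1)→ 332147
332147 —HB9→ 5·9^5 + 5·9^4 + 5·9^3 + 5·9^2 + 5·9 + 2 —bump→ 5·10^5 + 5·10^4 + 5·10^3 + 5·10^2 + 5·10 + 2 = 555552 —(−1)→ 555551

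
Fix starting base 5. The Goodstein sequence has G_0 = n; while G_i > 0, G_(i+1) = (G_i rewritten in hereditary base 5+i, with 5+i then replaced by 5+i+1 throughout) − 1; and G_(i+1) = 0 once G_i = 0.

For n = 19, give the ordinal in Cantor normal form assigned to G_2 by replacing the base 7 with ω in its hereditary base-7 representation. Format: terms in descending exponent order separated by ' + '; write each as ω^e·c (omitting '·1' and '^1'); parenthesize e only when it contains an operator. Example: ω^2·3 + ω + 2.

19 —HB5→ 3·5 + 4 —bump→ 3·6 + 4 = 22 —(−1)→ 21
21 —HB6→ 3·6 + 3 —bump→ 3·7 + 3 = 24 —(−1)→ 23
23 —HB7→ 3·7 + 2 —bump→ 3·8 + 2 = 26 —(−1)→ 25

ω·3 + 2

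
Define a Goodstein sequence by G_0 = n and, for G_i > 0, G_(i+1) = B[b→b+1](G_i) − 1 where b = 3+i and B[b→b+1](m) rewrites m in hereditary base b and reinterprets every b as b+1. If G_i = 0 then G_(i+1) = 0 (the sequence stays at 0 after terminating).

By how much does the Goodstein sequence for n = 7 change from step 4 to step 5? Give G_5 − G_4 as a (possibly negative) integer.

i=0: 7 = 2·3 + 1 (b=3); 3→4: 2·4 + 1 = 9; 9−1 = 8
i=1: 8 = 2·4 (b=4); 4→5: 2·5 = 10; 10−1 = 9
i=2: 9 = 5 + 4 (b=5); 5→6: 6 + 4 = 10; 10−1 = 9
i=3: 9 = 6 + 3 (b=6); 6→7: 7 + 3 = 10; 10−1 = 9
i=4: 9 = 7 + 2 (b=7); 7→8: 8 + 2 = 10; 10−1 = 9

0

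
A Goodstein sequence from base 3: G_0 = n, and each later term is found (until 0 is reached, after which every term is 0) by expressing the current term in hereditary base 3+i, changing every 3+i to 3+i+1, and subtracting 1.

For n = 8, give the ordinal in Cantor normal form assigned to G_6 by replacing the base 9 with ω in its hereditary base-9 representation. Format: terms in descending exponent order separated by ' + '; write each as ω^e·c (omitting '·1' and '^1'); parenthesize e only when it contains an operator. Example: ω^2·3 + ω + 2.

ω + 2

[0] 8 ≡ 2·3 + 2 (base 3). Lift 4: 10. −1: 9.
[1] 9 ≡ 2·4 + 1 (base 4). Lift 5: 11. −1: 10.
[2] 10 ≡ 2·5 (base 5). Lift 6: 12. −1: 11.
[3] 11 ≡ 6 + 5 (base 6). Lift 7: 12. −1: 11.
[4] 11 ≡ 7 + 4 (base 7). Lift 8: 12. −1: 11.
[5] 11 ≡ 8 + 3 (base 8). Lift 9: 12. −1: 11.
[6] 11 ≡ 9 + 2 (base 9). Lift 10: 12. −1: 11.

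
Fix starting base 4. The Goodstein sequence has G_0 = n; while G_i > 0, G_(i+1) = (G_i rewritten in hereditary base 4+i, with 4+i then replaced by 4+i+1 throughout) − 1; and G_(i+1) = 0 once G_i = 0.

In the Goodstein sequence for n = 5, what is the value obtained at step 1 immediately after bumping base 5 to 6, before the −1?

G_0 = 5. HB_4(5) = 4 + 1. Bump = 6. G_1 = 5.
G_1 = 5. HB_5(5) = 5. Bump = 6. G_2 = 5.

6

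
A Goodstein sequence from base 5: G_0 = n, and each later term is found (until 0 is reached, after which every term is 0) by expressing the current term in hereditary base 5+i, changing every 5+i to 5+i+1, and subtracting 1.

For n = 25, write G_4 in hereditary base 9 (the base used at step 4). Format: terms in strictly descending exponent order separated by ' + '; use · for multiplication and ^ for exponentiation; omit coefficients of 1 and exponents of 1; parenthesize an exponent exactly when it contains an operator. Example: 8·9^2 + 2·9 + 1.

i=0: 25 = 5^2 (b=5); 5→6: 6^2 = 36; 36−1 = 35
i=1: 35 = 5·6 + 5 (b=6); 6→7: 5·7 + 5 = 40; 40−1 = 39
i=2: 39 = 5·7 + 4 (b=7); 7→8: 5·8 + 4 = 44; 44−1 = 43
i=3: 43 = 5·8 + 3 (b=8); 8→9: 5·9 + 3 = 48; 48−1 = 47

5·9 + 2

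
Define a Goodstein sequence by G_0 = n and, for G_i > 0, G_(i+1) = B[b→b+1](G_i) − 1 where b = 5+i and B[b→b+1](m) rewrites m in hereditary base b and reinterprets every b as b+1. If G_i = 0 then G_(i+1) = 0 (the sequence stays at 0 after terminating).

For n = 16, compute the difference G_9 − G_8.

1

base 5: 16 = 3·5 + 1; at 6: 3·6 + 1 = 19; next = 18
base 6: 18 = 3·6; at 7: 3·7 = 21; next = 20
base 7: 20 = 2·7 + 6; at 8: 2·8 + 6 = 22; next = 21
base 8: 21 = 2·8 + 5; at 9: 2·9 + 5 = 23; next = 22
base 9: 22 = 2·9 + 4; at 10: 2·10 + 4 = 24; next = 23
base 10: 23 = 2·10 + 3; at 11: 2·11 + 3 = 25; next = 24
base 11: 24 = 2·11 + 2; at 12: 2·12 + 2 = 26; next = 25
base 12: 25 = 2·12 + 1; at 13: 2·13 + 1 = 27; next = 26
base 13: 26 = 2·13; at 14: 2·14 = 28; next = 27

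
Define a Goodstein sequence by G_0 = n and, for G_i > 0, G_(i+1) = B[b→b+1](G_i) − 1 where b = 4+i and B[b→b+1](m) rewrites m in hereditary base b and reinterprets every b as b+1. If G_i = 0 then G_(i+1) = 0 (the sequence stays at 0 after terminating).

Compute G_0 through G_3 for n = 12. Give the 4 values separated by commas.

[0] 12 ≡ 3·4 (base 4). Lift 5: 15. −1: 14.
[1] 14 ≡ 2·5 + 4 (base 5). Lift 6: 16. −1: 15.
[2] 15 ≡ 2·6 + 3 (base 6). Lift 7: 17. −1: 16.

12, 14, 15, 16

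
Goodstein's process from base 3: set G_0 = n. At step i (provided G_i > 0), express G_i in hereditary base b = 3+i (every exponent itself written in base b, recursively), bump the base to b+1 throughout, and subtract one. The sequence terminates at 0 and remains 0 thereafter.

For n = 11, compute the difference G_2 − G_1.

8

G_0=11  [base 3] 3^2 + 2  →[3↦4]→  4^2 + 2 = 18  −1 ⇒ G_1=17
G_1=17  [base 4] 4^2 + 1  →[4↦5]→  5^2 + 1 = 26  −1 ⇒ G_2=25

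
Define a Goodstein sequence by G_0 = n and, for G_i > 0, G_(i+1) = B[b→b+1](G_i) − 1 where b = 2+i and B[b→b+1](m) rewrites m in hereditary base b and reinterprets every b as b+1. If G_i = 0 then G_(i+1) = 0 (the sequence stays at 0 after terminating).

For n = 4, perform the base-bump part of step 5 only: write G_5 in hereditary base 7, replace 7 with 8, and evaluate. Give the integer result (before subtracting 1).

140

G_0 = 4. HB_2(4) = 2^2. Bump = 27. G_1 = 26.
G_1 = 26. HB_3(26) = 2·3^2 + 2·3 + 2. Bump = 42. G_2 = 41.
G_2 = 41. HB_4(41) = 2·4^2 + 2·4 + 1. Bump = 61. G_3 = 60.
G_3 = 60. HB_5(60) = 2·5^2 + 2·5. Bump = 84. G_4 = 83.
G_4 = 83. HB_6(83) = 2·6^2 + 6 + 5. Bump = 110. G_5 = 109.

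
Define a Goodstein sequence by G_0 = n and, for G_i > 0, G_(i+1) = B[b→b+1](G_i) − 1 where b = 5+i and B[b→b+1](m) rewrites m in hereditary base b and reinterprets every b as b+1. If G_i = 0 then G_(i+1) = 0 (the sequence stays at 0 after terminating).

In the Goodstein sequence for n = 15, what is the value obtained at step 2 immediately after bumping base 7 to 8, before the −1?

20

15 —HB5→ 3·5 —bump→ 3·6 = 18 —(−1)→ 17
17 —HB6→ 2·6 + 5 —bump→ 2·7 + 5 = 19 —(−1)→ 18
18 —HB7→ 2·7 + 4 —bump→ 2·8 + 4 = 20 —(−1)→ 19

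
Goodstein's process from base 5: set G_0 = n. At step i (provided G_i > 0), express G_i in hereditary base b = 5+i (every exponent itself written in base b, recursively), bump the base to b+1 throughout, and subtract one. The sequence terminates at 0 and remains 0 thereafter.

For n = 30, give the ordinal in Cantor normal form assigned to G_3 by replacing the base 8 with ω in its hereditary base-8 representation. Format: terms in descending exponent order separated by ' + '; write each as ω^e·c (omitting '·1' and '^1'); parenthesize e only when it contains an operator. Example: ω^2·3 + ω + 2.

ω^2 + 3

G_0=30  [base 5] 5^2 + 5  →[5↦6]→  6^2 + 6 = 42  −1 ⇒ G_1=41
G_1=41  [base 6] 6^2 + 5  →[6↦7]→  7^2 + 5 = 54  −1 ⇒ G_2=53
G_2=53  [base 7] 7^2 + 4  →[7↦8]→  8^2 + 4 = 68  −1 ⇒ G_3=67
G_3=67  [base 8] 8^2 + 3  →[8↦9]→  9^2 + 3 = 84  −1 ⇒ G_4=83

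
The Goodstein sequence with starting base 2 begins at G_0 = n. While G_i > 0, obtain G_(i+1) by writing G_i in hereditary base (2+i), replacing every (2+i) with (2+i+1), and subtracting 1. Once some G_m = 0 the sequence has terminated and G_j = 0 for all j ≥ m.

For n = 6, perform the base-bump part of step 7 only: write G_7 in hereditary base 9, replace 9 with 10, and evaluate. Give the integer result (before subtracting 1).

555552

G_0 = 6. HB_2(6) = 2^2 + 2. Bump = 30. G_1 = 29.
G_1 = 29. HB_3(29) = 3^3 + 2. Bump = 258. G_2 = 257.
G_2 = 257. HB_4(257) = 4^4 + 1. Bump = 3126. G_3 = 3125.
G_3 = 3125. HB_5(3125) = 5^5. Bump = 46656. G_4 = 46655.
G_4 = 46655. HB_6(46655) = 5·6^5 + 5·6^4 + 5·6^3 + 5·6^2 + 5·6 + 5. Bump = 98040. G_5 = 98039.
G_5 = 98039. HB_7(98039) = 5·7^5 + 5·7^4 + 5·7^3 + 5·7^2 + 5·7 + 4. Bump = 187244. G_6 = 187243.
G_6 = 187243. HB_8(187243) = 5·8^5 + 5·8^4 + 5·8^3 + 5·8^2 + 5·8 + 3. Bump = 332148. G_7 = 332147.
G_7 = 332147. HB_9(332147) = 5·9^5 + 5·9^4 + 5·9^3 + 5·9^2 + 5·9 + 2. Bump = 555552. G_8 = 555551.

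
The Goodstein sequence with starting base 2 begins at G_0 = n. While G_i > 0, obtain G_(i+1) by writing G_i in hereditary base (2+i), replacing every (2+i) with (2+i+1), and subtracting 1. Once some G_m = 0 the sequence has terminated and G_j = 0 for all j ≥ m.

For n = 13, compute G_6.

134219479

G_0=13  [base 2] 2^(2 + 1) + 2^2 + 1  →[2↦3]→  3^(3 + 1) + 3^3 + 1 = 109  −1 ⇒ G_1=108
G_1=108  [base 3] 3^(3 + 1) + 3^3  →[3↦4]→  4^(4 + 1) + 4^4 = 1280  −1 ⇒ G_2=1279
G_2=1279  [base 4] 4^(4 + 1) + 3·4^3 + 3·4^2 + 3·4 + 3  →[4↦5]→  5^(5 + 1) + 3·5^3 + 3·5^2 + 3·5 + 3 = 16093  −1 ⇒ G_3=16092
G_3=16092  [base 5] 5^(5 + 1) + 3·5^3 + 3·5^2 + 3·5 + 2  →[5↦6]→  6^(6 + 1) + 3·6^3 + 3·6^2 + 3·6 + 2 = 280712  −1 ⇒ G_4=280711
G_4=280711  [base 6] 6^(6 + 1) + 3·6^3 + 3·6^2 + 3·6 + 1  →[6↦7]→  7^(7 + 1) + 3·7^3 + 3·7^2 + 3·7 + 1 = 5765999  −1 ⇒ G_5=5765998
G_5=5765998  [base 7] 7^(7 + 1) + 3·7^3 + 3·7^2 + 3·7  →[7↦8]→  8^(8 + 1) + 3·8^3 + 3·8^2 + 3·8 = 134219480  −1 ⇒ G_6=134219479
G_6=134219479  [base 8] 8^(8 + 1) + 3·8^3 + 3·8^2 + 2·8 + 7  →[8↦9]→  9^(9 + 1) + 3·9^3 + 3·9^2 + 2·9 + 7 = 3486786856  −1 ⇒ G_7=3486786855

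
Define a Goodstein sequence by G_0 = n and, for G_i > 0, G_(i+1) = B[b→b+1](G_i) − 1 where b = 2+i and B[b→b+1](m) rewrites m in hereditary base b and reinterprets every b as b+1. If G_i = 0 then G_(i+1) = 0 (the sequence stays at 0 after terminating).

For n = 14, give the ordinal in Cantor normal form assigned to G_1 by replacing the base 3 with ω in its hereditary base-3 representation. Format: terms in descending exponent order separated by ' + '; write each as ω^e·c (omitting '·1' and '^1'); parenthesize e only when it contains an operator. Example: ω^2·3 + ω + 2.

ω^(ω + 1) + ω^ω + 2

i=0: 14 = 2^(2 + 1) + 2^2 + 2 (b=2); 2→3: 3^(3 + 1) + 3^3 + 3 = 111; 111−1 = 110
i=1: 110 = 3^(3 + 1) + 3^3 + 2 (b=3); 3→4: 4^(4 + 1) + 4^4 + 2 = 1282; 1282−1 = 1281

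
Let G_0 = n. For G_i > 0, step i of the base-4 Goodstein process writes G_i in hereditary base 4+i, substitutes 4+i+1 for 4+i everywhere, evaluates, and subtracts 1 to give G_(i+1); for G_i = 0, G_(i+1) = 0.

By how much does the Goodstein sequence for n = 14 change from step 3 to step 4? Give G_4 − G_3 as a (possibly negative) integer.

1

14 —HB4→ 3·4 + 2 —bump→ 3·5 + 2 = 17 —(−1)→ 16
16 —HB5→ 3·5 + 1 —bump→ 3·6 + 1 = 19 —(−1)→ 18
18 —HB6→ 3·6 —bump→ 3·7 = 21 —(−1)→ 20
20 —HB7→ 2·7 + 6 —bump→ 2·8 + 6 = 22 —(−1)→ 21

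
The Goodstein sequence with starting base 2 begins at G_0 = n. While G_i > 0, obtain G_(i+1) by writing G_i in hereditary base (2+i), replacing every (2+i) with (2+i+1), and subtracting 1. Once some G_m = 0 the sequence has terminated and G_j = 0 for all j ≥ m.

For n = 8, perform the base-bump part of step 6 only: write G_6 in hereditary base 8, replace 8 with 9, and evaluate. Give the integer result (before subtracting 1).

774841152

step 0: 8 = 2^(2 + 1); sub 3 for 2: 3^(3 + 1); = 81; G_1 = 81−1 = 80
step 1: 80 = 2·3^3 + 2·3^2 + 2·3 + 2; sub 4 for 3: 2·4^4 + 2·4^2 + 2·4 + 2; = 554; G_2 = 554−1 = 553
step 2: 553 = 2·4^4 + 2·4^2 + 2·4 + 1; sub 5 for 4: 2·5^5 + 2·5^2 + 2·5 + 1; = 6311; G_3 = 6311−1 = 6310
step 3: 6310 = 2·5^5 + 2·5^2 + 2·5; sub 6 for 5: 2·6^6 + 2·6^2 + 2·6; = 93396; G_4 = 93396−1 = 93395
step 4: 93395 = 2·6^6 + 2·6^2 + 6 + 5; sub 7 for 6: 2·7^7 + 2·7^2 + 7 + 5; = 1647196; G_5 = 1647196−1 = 1647195
step 5: 1647195 = 2·7^7 + 2·7^2 + 7 + 4; sub 8 for 7: 2·8^8 + 2·8^2 + 8 + 4; = 33554572; G_6 = 33554572−1 = 33554571
step 6: 33554571 = 2·8^8 + 2·8^2 + 8 + 3; sub 9 for 8: 2·9^9 + 2·9^2 + 9 + 3; = 774841152; G_7 = 774841152−1 = 774841151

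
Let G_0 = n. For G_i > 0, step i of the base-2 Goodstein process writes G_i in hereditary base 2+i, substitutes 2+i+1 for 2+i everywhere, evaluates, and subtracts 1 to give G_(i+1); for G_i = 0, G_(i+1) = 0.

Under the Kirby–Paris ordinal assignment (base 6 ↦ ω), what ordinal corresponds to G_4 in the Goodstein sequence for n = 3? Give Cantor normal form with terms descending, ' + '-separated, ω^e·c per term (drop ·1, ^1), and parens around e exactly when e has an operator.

base 2: 3 = 2 + 1; at 3: 3 + 1 = 4; next = 3
base 3: 3 = 3; at 4: 4 = 4; next = 3
base 4: 3 = 3; at 5: 3 = 3; next = 2
base 5: 2 = 2; at 6: 2 = 2; next = 1
base 6: 1 = 1; at 7: 1 = 1; next = 0

1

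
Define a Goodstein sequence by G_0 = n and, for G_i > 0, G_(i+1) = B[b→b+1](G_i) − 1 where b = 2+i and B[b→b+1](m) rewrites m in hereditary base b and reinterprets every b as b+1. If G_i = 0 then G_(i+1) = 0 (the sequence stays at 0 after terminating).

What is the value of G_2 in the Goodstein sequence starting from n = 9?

G_0 = 9. HB_2(9) = 2^(2 + 1) + 1. Bump = 82. G_1 = 81.
G_1 = 81. HB_3(81) = 3^(3 + 1). Bump = 1024. G_2 = 1023.
G_2 = 1023. HB_4(1023) = 3·4^4 + 3·4^3 + 3·4^2 + 3·4 + 3. Bump = 9843. G_3 = 9842.

1023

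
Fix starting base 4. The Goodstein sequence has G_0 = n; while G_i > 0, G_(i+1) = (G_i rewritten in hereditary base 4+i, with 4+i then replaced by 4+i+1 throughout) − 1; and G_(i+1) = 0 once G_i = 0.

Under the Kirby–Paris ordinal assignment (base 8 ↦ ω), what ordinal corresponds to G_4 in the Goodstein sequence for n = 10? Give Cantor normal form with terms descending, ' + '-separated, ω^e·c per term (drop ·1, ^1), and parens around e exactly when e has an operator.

ω + 5

G_0 = 10. HB_4(10) = 2·4 + 2. Bump = 12. G_1 = 11.
G_1 = 11. HB_5(11) = 2·5 + 1. Bump = 13. G_2 = 12.
G_2 = 12. HB_6(12) = 2·6. Bump = 14. G_3 = 13.
G_3 = 13. HB_7(13) = 7 + 6. Bump = 14. G_4 = 13.
G_4 = 13. HB_8(13) = 8 + 5. Bump = 14. G_5 = 13.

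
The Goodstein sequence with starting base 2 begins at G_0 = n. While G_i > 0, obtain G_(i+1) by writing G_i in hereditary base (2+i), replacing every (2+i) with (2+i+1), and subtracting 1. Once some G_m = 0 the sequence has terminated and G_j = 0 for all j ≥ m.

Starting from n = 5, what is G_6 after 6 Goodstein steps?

1751

[0] 5 ≡ 2^2 + 1 (base 2). Lift 3: 28. −1: 27.
[1] 27 ≡ 3^3 (base 3). Lift 4: 256. −1: 255.
[2] 255 ≡ 3·4^3 + 3·4^2 + 3·4 + 3 (base 4). Lift 5: 468. −1: 467.
[3] 467 ≡ 3·5^3 + 3·5^2 + 3·5 + 2 (base 5). Lift 6: 776. −1: 775.
[4] 775 ≡ 3·6^3 + 3·6^2 + 3·6 + 1 (base 6). Lift 7: 1198. −1: 1197.
[5] 1197 ≡ 3·7^3 + 3·7^2 + 3·7 (base 7). Lift 8: 1752. −1: 1751.
[6] 1751 ≡ 3·8^3 + 3·8^2 + 2·8 + 7 (base 8). Lift 9: 2455. −1: 2454.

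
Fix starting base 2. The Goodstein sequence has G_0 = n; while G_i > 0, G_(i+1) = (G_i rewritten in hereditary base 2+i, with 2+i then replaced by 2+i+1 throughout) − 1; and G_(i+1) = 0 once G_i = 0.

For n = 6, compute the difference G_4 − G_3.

base 2: 6 = 2^2 + 2; at 3: 3^3 + 3 = 30; next = 29
base 3: 29 = 3^3 + 2; at 4: 4^4 + 2 = 258; next = 257
base 4: 257 = 4^4 + 1; at 5: 5^5 + 1 = 3126; next = 3125
base 5: 3125 = 5^5; at 6: 6^6 = 46656; next = 46655

43530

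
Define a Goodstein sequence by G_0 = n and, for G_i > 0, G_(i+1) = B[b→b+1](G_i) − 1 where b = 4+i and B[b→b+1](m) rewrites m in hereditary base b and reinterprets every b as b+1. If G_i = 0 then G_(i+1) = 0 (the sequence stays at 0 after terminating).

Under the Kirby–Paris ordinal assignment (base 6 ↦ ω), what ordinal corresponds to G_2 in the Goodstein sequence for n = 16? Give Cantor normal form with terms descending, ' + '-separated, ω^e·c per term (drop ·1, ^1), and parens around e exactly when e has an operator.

ω·4 + 3

G_0=16  [base 4] 4^2  →[4↦5]→  5^2 = 25  −1 ⇒ G_1=24
G_1=24  [base 5] 4·5 + 4  →[5↦6]→  4·6 + 4 = 28  −1 ⇒ G_2=27
G_2=27  [base 6] 4·6 + 3  →[6↦7]→  4·7 + 3 = 31  −1 ⇒ G_3=30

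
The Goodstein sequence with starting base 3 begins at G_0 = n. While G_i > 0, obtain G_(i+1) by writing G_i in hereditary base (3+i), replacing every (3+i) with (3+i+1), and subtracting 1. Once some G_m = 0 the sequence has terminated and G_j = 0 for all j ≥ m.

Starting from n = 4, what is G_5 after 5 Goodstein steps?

G_0=4  [base 3] 3 + 1  →[3↦4]→  4 + 1 = 5  −1 ⇒ G_1=4
G_1=4  [base 4] 4  →[4↦5]→  5 = 5  −1 ⇒ G_2=4
G_2=4  [base 5] 4  →[5↦6]→  4 = 4  −1 ⇒ G_3=3
G_3=3  [base 6] 3  →[6↦7]→  3 = 3  −1 ⇒ G_4=2
G_4=2  [base 7] 2  →[7↦8]→  2 = 2  −1 ⇒ G_5=1
G_5=1  [base 8] 1  →[8↦9]→  1 = 1  −1 ⇒ G_6=0

1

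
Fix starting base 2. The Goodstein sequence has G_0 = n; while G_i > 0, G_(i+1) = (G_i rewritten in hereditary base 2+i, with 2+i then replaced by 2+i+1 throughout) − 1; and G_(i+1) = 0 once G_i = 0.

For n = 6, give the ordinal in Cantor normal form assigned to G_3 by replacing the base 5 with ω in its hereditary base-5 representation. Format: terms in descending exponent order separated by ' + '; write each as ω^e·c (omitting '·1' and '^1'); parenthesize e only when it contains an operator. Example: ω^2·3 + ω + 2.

ω^ω

G_0=6  [base 2] 2^2 + 2  →[2↦3]→  3^3 + 3 = 30  −1 ⇒ G_1=29
G_1=29  [base 3] 3^3 + 2  →[3↦4]→  4^4 + 2 = 258  −1 ⇒ G_2=257
G_2=257  [base 4] 4^4 + 1  →[4↦5]→  5^5 + 1 = 3126  −1 ⇒ G_3=3125
G_3=3125  [base 5] 5^5  →[5↦6]→  6^6 = 46656  −1 ⇒ G_4=46655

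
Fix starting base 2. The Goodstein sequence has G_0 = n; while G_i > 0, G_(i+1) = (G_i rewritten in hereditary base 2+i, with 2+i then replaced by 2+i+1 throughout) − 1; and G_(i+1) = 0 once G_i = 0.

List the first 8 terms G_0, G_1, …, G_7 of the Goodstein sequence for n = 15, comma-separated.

15, 111, 1283, 18752, 326593, 6588344, 150994943, 3524450280

15 —HB2→ 2^(2 + 1) + 2^2 + 2 + 1 —bump→ 3^(3 + 1) + 3^3 + 3 + 1 = 112 —(−1)→ 111
111 —HB3→ 3^(3 + 1) + 3^3 + 3 —bump→ 4^(4 + 1) + 4^4 + 4 = 1284 —(−1)→ 1283
1283 —HB4→ 4^(4 + 1) + 4^4 + 3 —bump→ 5^(5 + 1) + 5^5 + 3 = 18753 —(−1)→ 18752
18752 —HB5→ 5^(5 + 1) + 5^5 + 2 —bump→ 6^(6 + 1) + 6^6 + 2 = 326594 —(−1)→ 326593
326593 —HB6→ 6^(6 + 1) + 6^6 + 1 —bump→ 7^(7 + 1) + 7^7 + 1 = 6588345 —(−1)→ 6588344
6588344 —HB7→ 7^(7 + 1) + 7^7 —bump→ 8^(8 + 1) + 8^8 = 150994944 —(−1)→ 150994943
150994943 —HB8→ 8^(8 + 1) + 7·8^7 + 7·8^6 + 7·8^5 + 7·8^4 + 7·8^3 + 7·8^2 + 7·8 + 7 —bump→ 9^(9 + 1) + 7·9^7 + 7·9^6 + 7·9^5 + 7·9^4 + 7·9^3 + 7·9^2 + 7·9 + 7 = 3524450281 —(−1)→ 3524450280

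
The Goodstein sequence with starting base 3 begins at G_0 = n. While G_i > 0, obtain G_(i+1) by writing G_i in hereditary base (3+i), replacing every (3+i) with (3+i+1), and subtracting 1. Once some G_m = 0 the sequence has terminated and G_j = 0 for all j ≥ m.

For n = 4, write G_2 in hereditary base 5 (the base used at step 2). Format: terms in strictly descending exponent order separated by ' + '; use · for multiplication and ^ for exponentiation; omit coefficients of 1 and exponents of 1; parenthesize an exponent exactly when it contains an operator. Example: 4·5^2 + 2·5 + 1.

4

G_0 = 4. HB_3(4) = 3 + 1. Bump = 5. G_1 = 4.
G_1 = 4. HB_4(4) = 4. Bump = 5. G_2 = 4.
G_2 = 4. HB_5(4) = 4. Bump = 4. G_3 = 3.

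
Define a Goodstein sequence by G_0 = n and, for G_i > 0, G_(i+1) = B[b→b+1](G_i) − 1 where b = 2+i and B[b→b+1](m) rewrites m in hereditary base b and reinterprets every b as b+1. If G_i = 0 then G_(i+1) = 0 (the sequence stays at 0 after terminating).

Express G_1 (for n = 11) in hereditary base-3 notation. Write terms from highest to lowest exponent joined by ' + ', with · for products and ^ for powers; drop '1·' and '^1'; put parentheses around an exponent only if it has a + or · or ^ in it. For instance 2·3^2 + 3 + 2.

[0] 11 ≡ 2^(2 + 1) + 2 + 1 (base 2). Lift 3: 85. −1: 84.
[1] 84 ≡ 3^(3 + 1) + 3 (base 3). Lift 4: 1028. −1: 1027.

3^(3 + 1) + 3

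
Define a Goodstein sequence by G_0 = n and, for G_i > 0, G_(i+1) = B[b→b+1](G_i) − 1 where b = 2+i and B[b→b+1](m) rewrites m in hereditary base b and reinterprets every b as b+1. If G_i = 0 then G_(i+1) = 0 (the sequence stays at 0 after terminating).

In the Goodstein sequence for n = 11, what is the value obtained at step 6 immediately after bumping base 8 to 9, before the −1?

2749609303

G_0=11  [base 2] 2^(2 + 1) + 2 + 1  →[2↦3]→  3^(3 + 1) + 3 + 1 = 85  −1 ⇒ G_1=84
G_1=84  [base 3] 3^(3 + 1) + 3  →[3↦4]→  4^(4 + 1) + 4 = 1028  −1 ⇒ G_2=1027
G_2=1027  [base 4] 4^(4 + 1) + 3  →[4↦5]→  5^(5 + 1) + 3 = 15628  −1 ⇒ G_3=15627
G_3=15627  [base 5] 5^(5 + 1) + 2  →[5↦6]→  6^(6 + 1) + 2 = 279938  −1 ⇒ G_4=279937
G_4=279937  [base 6] 6^(6 + 1) + 1  →[6↦7]→  7^(7 + 1) + 1 = 5764802  −1 ⇒ G_5=5764801
G_5=5764801  [base 7] 7^(7 + 1)  →[7↦8]→  8^(8 + 1) = 134217728  −1 ⇒ G_6=134217727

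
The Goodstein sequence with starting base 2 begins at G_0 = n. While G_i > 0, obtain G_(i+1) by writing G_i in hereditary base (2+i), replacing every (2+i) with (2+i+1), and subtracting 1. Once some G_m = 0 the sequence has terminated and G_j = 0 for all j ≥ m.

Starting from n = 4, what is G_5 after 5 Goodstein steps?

109

i=0: 4 = 2^2 (b=2); 2→3: 3^3 = 27; 27−1 = 26
i=1: 26 = 2·3^2 + 2·3 + 2 (b=3); 3→4: 2·4^2 + 2·4 + 2 = 42; 42−1 = 41
i=2: 41 = 2·4^2 + 2·4 + 1 (b=4); 4→5: 2·5^2 + 2·5 + 1 = 61; 61−1 = 60
i=3: 60 = 2·5^2 + 2·5 (b=5); 5→6: 2·6^2 + 2·6 = 84; 84−1 = 83
i=4: 83 = 2·6^2 + 6 + 5 (b=6); 6→7: 2·7^2 + 7 + 5 = 110; 110−1 = 109
i=5: 109 = 2·7^2 + 7 + 4 (b=7); 7→8: 2·8^2 + 8 + 4 = 140; 140−1 = 139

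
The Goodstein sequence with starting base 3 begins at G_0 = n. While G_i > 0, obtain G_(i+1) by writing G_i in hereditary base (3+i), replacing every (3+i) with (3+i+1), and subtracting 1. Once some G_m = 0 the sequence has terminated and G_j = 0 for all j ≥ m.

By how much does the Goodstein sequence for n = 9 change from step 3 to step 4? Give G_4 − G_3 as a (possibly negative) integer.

[0] 9 ≡ 3^2 (base 3). Lift 4: 16. −1: 15.
[1] 15 ≡ 3·4 + 3 (base 4). Lift 5: 18. −1: 17.
[2] 17 ≡ 3·5 + 2 (base 5). Lift 6: 20. −1: 19.
[3] 19 ≡ 3·6 + 1 (base 6). Lift 7: 22. −1: 21.

2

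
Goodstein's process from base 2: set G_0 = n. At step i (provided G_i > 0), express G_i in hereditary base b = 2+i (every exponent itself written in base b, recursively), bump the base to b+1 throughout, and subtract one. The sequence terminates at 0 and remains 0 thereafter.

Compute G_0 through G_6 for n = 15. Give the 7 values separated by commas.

15, 111, 1283, 18752, 326593, 6588344, 150994943

15 —HB2→ 2^(2 + 1) + 2^2 + 2 + 1 —bump→ 3^(3 + 1) + 3^3 + 3 + 1 = 112 —(−1)→ 111
111 —HB3→ 3^(3 + 1) + 3^3 + 3 —bump→ 4^(4 + 1) + 4^4 + 4 = 1284 —(−1)→ 1283
1283 —HB4→ 4^(4 + 1) + 4^4 + 3 —bump→ 5^(5 + 1) + 5^5 + 3 = 18753 —(−1)→ 18752
18752 —HB5→ 5^(5 + 1) + 5^5 + 2 —bump→ 6^(6 + 1) + 6^6 + 2 = 326594 —(−1)→ 326593
326593 —HB6→ 6^(6 + 1) + 6^6 + 1 —bump→ 7^(7 + 1) + 7^7 + 1 = 6588345 —(−1)→ 6588344
6588344 —HB7→ 7^(7 + 1) + 7^7 —bump→ 8^(8 + 1) + 8^8 = 150994944 —(−1)→ 150994943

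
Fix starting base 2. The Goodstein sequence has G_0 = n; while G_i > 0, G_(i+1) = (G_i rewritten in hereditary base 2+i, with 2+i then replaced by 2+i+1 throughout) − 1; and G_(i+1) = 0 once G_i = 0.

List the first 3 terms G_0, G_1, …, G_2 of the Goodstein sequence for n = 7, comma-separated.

7 —HB2→ 2^2 + 2 + 1 —bump→ 3^3 + 3 + 1 = 31 —(−1)→ 30
30 —HB3→ 3^3 + 3 —bump→ 4^4 + 4 = 260 —(−1)→ 259

7, 30, 259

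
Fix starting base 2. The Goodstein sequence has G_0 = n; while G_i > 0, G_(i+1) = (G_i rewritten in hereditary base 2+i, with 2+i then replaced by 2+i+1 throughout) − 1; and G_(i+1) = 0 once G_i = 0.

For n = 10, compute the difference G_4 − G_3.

264310

(0) 10|_2 = 2^(2 + 1) + 2 ↦ 3^(3 + 1) + 3|_3 = 84 ⇒ 83
(1) 83|_3 = 3^(3 + 1) + 2 ↦ 4^(4 + 1) + 2|_4 = 1026 ⇒ 1025
(2) 1025|_4 = 4^(4 + 1) + 1 ↦ 5^(5 + 1) + 1|_5 = 15626 ⇒ 15625
(3) 15625|_5 = 5^(5 + 1) ↦ 6^(6 + 1)|_6 = 279936 ⇒ 279935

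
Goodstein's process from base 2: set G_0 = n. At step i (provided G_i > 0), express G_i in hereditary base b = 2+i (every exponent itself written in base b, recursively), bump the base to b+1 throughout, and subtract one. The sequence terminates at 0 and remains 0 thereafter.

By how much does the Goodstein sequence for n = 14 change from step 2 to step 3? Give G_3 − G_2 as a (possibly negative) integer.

17469

14 —HB2→ 2^(2 + 1) + 2^2 + 2 —bump→ 3^(3 + 1) + 3^3 + 3 = 111 —(−1)→ 110
110 —HB3→ 3^(3 + 1) + 3^3 + 2 —bump→ 4^(4 + 1) + 4^4 + 2 = 1282 —(−1)→ 1281
1281 —HB4→ 4^(4 + 1) + 4^4 + 1 —bump→ 5^(5 + 1) + 5^5 + 1 = 18751 —(−1)→ 18750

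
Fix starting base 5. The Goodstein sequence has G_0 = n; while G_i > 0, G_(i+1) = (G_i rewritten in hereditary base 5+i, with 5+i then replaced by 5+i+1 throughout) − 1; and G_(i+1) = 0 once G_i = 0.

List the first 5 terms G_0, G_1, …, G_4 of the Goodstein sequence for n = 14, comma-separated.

G_0=14  [base 5] 2·5 + 4  →[5↦6]→  2·6 + 4 = 16  −1 ⇒ G_1=15
G_1=15  [base 6] 2·6 + 3  →[6↦7]→  2·7 + 3 = 17  −1 ⇒ G_2=16
G_2=16  [base 7] 2·7 + 2  →[7↦8]→  2·8 + 2 = 18  −1 ⇒ G_3=17
G_3=17  [base 8] 2·8 + 1  →[8↦9]→  2·9 + 1 = 19  −1 ⇒ G_4=18

14, 15, 16, 17, 18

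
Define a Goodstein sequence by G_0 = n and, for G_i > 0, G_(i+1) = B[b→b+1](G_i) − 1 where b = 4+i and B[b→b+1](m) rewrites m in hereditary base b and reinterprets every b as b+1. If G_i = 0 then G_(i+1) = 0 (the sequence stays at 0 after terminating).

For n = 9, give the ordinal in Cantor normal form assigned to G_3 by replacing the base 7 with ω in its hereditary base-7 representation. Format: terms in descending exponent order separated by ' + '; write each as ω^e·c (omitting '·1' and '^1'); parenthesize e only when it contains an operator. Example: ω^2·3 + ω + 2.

ω + 4

i=0: 9 = 2·4 + 1 (b=4); 4→5: 2·5 + 1 = 11; 11−1 = 10
i=1: 10 = 2·5 (b=5); 5→6: 2·6 = 12; 12−1 = 11
i=2: 11 = 6 + 5 (b=6); 6→7: 7 + 5 = 12; 12−1 = 11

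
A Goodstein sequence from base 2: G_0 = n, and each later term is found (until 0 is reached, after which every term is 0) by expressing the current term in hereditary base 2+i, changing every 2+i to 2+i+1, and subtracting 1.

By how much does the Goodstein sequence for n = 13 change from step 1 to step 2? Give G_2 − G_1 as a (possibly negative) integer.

1171

G_0 = 13. HB_2(13) = 2^(2 + 1) + 2^2 + 1. Bump = 109. G_1 = 108.
G_1 = 108. HB_3(108) = 3^(3 + 1) + 3^3. Bump = 1280. G_2 = 1279.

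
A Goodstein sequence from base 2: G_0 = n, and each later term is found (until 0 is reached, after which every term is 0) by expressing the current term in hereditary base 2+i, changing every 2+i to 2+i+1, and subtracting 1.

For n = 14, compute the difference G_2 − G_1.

base 2: 14 = 2^(2 + 1) + 2^2 + 2; at 3: 3^(3 + 1) + 3^3 + 3 = 111; next = 110
base 3: 110 = 3^(3 + 1) + 3^3 + 2; at 4: 4^(4 + 1) + 4^4 + 2 = 1282; next = 1281

1171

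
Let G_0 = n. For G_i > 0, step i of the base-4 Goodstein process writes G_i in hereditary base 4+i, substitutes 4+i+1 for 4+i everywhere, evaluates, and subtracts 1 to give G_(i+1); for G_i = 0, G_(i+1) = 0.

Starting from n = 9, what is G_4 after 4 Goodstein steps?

11

(0) 9|_4 = 2·4 + 1 ↦ 2·5 + 1|_5 = 11 ⇒ 10
(1) 10|_5 = 2·5 ↦ 2·6|_6 = 12 ⇒ 11
(2) 11|_6 = 6 + 5 ↦ 7 + 5|_7 = 12 ⇒ 11
(3) 11|_7 = 7 + 4 ↦ 8 + 4|_8 = 12 ⇒ 11
(4) 11|_8 = 8 + 3 ↦ 9 + 3|_9 = 12 ⇒ 11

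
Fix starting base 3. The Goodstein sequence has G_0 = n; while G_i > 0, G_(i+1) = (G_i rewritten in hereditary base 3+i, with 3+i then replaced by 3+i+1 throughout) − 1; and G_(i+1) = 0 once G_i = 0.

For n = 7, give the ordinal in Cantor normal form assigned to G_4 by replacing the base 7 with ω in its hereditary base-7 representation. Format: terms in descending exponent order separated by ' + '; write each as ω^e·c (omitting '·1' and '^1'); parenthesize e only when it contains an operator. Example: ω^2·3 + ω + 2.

ω + 2

base 3: 7 = 2·3 + 1; at 4: 2·4 + 1 = 9; next = 8
base 4: 8 = 2·4; at 5: 2·5 = 10; next = 9
base 5: 9 = 5 + 4; at 6: 6 + 4 = 10; next = 9
base 6: 9 = 6 + 3; at 7: 7 + 3 = 10; next = 9
base 7: 9 = 7 + 2; at 8: 8 + 2 = 10; next = 9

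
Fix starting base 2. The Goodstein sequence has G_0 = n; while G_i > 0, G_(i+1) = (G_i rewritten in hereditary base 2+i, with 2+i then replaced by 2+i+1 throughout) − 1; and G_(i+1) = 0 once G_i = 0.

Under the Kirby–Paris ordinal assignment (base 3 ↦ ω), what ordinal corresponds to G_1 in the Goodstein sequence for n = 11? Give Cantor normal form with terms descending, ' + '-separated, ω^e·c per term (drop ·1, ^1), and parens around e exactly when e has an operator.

11 —HB2→ 2^(2 + 1) + 2 + 1 —bump→ 3^(3 + 1) + 3 + 1 = 85 —(−1)→ 84
84 —HB3→ 3^(3 + 1) + 3 —bump→ 4^(4 + 1) + 4 = 1028 —(−1)→ 1027

ω^(ω + 1) + ω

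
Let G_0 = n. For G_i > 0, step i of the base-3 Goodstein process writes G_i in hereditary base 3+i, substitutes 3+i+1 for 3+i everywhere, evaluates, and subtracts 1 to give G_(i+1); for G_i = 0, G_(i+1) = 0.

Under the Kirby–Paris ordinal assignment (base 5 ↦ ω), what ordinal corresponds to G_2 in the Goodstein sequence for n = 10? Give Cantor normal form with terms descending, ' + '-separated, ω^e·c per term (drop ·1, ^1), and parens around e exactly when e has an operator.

ω·4 + 4

base 3: 10 = 3^2 + 1; at 4: 4^2 + 1 = 17; next = 16
base 4: 16 = 4^2; at 5: 5^2 = 25; next = 24
base 5: 24 = 4·5 + 4; at 6: 4·6 + 4 = 28; next = 27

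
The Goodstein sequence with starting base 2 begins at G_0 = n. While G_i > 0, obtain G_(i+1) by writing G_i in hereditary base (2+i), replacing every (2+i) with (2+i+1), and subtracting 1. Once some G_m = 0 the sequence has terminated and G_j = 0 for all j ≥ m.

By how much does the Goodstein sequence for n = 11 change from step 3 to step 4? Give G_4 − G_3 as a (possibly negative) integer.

G_0=11  [base 2] 2^(2 + 1) + 2 + 1  →[2↦3]→  3^(3 + 1) + 3 + 1 = 85  −1 ⇒ G_1=84
G_1=84  [base 3] 3^(3 + 1) + 3  →[3↦4]→  4^(4 + 1) + 4 = 1028  −1 ⇒ G_2=1027
G_2=1027  [base 4] 4^(4 + 1) + 3  →[4↦5]→  5^(5 + 1) + 3 = 15628  −1 ⇒ G_3=15627
G_3=15627  [base 5] 5^(5 + 1) + 2  →[5↦6]→  6^(6 + 1) + 2 = 279938  −1 ⇒ G_4=279937

264310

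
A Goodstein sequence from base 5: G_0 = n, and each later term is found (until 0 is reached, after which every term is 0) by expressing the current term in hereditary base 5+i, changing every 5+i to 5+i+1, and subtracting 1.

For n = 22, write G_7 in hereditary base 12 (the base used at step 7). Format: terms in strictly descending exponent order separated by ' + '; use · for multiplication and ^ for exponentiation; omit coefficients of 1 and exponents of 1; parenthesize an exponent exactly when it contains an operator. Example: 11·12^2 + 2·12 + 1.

3·12 + 3

G_0 = 22. HB_5(22) = 4·5 + 2. Bump = 26. G_1 = 25.
G_1 = 25. HB_6(25) = 4·6 + 1. Bump = 29. G_2 = 28.
G_2 = 28. HB_7(28) = 4·7. Bump = 32. G_3 = 31.
G_3 = 31. HB_8(31) = 3·8 + 7. Bump = 34. G_4 = 33.
G_4 = 33. HB_9(33) = 3·9 + 6. Bump = 36. G_5 = 35.
G_5 = 35. HB_10(35) = 3·10 + 5. Bump = 38. G_6 = 37.
G_6 = 37. HB_11(37) = 3·11 + 4. Bump = 40. G_7 = 39.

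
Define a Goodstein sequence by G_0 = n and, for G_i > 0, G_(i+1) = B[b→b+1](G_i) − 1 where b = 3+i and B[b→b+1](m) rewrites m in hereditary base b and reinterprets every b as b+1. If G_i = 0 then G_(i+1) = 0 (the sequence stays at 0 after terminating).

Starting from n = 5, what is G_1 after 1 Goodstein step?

5

G_0=5  [base 3] 3 + 2  →[3↦4]→  4 + 2 = 6  −1 ⇒ G_1=5
G_1=5  [base 4] 4 + 1  →[4↦5]→  5 + 1 = 6  −1 ⇒ G_2=5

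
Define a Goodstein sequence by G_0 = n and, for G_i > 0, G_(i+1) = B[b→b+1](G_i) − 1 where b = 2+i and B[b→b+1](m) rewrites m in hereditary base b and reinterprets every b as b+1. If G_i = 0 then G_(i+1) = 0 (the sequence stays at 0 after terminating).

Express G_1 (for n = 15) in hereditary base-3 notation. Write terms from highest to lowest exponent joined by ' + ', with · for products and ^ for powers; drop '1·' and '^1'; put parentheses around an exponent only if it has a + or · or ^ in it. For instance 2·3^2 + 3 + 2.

G_0 = 15. HB_2(15) = 2^(2 + 1) + 2^2 + 2 + 1. Bump = 112. G_1 = 111.
G_1 = 111. HB_3(111) = 3^(3 + 1) + 3^3 + 3. Bump = 1284. G_2 = 1283.

3^(3 + 1) + 3^3 + 3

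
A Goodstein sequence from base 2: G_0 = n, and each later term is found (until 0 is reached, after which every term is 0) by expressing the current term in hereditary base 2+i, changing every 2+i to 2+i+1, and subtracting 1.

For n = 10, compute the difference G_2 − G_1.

base 2: 10 = 2^(2 + 1) + 2; at 3: 3^(3 + 1) + 3 = 84; next = 83
base 3: 83 = 3^(3 + 1) + 2; at 4: 4^(4 + 1) + 2 = 1026; next = 1025

942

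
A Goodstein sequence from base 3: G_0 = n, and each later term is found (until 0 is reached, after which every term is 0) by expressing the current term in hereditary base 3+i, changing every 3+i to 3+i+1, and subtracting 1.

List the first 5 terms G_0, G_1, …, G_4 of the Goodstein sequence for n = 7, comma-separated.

7, 8, 9, 9, 9

G_0 = 7. HB_3(7) = 2·3 + 1. Bump = 9. G_1 = 8.
G_1 = 8. HB_4(8) = 2·4. Bump = 10. G_2 = 9.
G_2 = 9. HB_5(9) = 5 + 4. Bump = 10. G_3 = 9.
G_3 = 9. HB_6(9) = 6 + 3. Bump = 10. G_4 = 9.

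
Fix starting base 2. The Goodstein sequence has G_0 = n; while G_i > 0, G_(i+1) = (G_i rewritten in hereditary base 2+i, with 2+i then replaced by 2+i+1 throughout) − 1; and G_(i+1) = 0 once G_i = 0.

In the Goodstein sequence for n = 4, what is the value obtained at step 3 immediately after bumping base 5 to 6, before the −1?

[0] 4 ≡ 2^2 (base 2). Lift 3: 27. −1: 26.
[1] 26 ≡ 2·3^2 + 2·3 + 2 (base 3). Lift 4: 42. −1: 41.
[2] 41 ≡ 2·4^2 + 2·4 + 1 (base 4). Lift 5: 61. −1: 60.
[3] 60 ≡ 2·5^2 + 2·5 (base 5). Lift 6: 84. −1: 83.

84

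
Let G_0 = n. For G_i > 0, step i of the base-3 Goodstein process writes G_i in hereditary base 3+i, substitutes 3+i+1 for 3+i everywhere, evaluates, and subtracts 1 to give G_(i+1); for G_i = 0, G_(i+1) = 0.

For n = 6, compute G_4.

6 —HB3→ 2·3 —bump→ 2·4 = 8 —(−1)→ 7
7 —HB4→ 4 + 3 —bump→ 5 + 3 = 8 —(−1)→ 7
7 —HB5→ 5 + 2 —bump→ 6 + 2 = 8 —(−1)→ 7
7 —HB6→ 6 + 1 —bump→ 7 + 1 = 8 —(−1)→ 7

7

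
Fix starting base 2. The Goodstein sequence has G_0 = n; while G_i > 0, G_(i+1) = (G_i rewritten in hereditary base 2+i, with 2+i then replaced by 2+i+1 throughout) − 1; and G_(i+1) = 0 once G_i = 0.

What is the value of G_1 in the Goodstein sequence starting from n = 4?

26

i=0: 4 = 2^2 (b=2); 2→3: 3^3 = 27; 27−1 = 26
i=1: 26 = 2·3^2 + 2·3 + 2 (b=3); 3→4: 2·4^2 + 2·4 + 2 = 42; 42−1 = 41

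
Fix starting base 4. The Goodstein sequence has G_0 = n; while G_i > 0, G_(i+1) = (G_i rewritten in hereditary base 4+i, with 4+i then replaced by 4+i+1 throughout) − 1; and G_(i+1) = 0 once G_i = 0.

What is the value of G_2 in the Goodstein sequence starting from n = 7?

7

step 0: 7 = 4 + 3; sub 5 for 4: 5 + 3; = 8; G_1 = 8−1 = 7
step 1: 7 = 5 + 2; sub 6 for 5: 6 + 2; = 8; G_2 = 8−1 = 7
step 2: 7 = 6 + 1; sub 7 for 6: 7 + 1; = 8; G_3 = 8−1 = 7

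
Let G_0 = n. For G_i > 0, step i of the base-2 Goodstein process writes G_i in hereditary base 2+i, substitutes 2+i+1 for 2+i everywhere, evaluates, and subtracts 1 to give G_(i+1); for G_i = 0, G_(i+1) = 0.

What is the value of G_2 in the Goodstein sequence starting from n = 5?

255

5 —HB2→ 2^2 + 1 —bump→ 3^3 + 1 = 28 —(−1)→ 27
27 —HB3→ 3^3 —bump→ 4^4 = 256 —(−1)→ 255
255 —HB4→ 3·4^3 + 3·4^2 + 3·4 + 3 —bump→ 3·5^3 + 3·5^2 + 3·5 + 3 = 468 —(−1)→ 467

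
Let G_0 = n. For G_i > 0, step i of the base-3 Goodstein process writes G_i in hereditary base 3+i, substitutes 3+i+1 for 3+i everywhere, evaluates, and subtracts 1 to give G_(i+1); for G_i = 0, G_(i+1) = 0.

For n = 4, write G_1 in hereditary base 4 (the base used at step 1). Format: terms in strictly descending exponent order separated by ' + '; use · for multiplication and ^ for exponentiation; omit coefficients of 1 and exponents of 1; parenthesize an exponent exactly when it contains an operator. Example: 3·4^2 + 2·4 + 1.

4

G_0=4  [base 3] 3 + 1  →[3↦4]→  4 + 1 = 5  −1 ⇒ G_1=4
G_1=4  [base 4] 4  →[4↦5]→  5 = 5  −1 ⇒ G_2=4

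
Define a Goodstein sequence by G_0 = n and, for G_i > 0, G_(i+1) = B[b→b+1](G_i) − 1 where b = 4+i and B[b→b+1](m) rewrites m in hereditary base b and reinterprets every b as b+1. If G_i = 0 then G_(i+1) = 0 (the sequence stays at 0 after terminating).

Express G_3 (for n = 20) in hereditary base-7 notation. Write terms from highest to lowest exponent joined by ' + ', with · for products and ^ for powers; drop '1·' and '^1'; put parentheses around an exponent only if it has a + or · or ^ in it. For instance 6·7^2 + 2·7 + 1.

(0) 20|_4 = 4^2 + 4 ↦ 5^2 + 5|_5 = 30 ⇒ 29
(1) 29|_5 = 5^2 + 4 ↦ 6^2 + 4|_6 = 40 ⇒ 39
(2) 39|_6 = 6^2 + 3 ↦ 7^2 + 3|_7 = 52 ⇒ 51
(3) 51|_7 = 7^2 + 2 ↦ 8^2 + 2|_8 = 66 ⇒ 65

7^2 + 2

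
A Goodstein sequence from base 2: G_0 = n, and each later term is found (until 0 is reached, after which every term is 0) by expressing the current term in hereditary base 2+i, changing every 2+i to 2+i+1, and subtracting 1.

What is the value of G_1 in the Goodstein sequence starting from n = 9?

81

[0] 9 ≡ 2^(2 + 1) + 1 (base 2). Lift 3: 82. −1: 81.
[1] 81 ≡ 3^(3 + 1) (base 3). Lift 4: 1024. −1: 1023.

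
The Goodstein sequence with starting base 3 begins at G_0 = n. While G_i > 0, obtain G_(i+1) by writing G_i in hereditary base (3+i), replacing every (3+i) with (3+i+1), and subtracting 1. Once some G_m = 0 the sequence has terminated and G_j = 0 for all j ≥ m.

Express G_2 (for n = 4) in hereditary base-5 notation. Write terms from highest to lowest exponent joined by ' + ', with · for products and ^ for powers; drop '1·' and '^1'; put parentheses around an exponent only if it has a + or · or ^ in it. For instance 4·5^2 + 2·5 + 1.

G_0=4  [base 3] 3 + 1  →[3↦4]→  4 + 1 = 5  −1 ⇒ G_1=4
G_1=4  [base 4] 4  →[4↦5]→  5 = 5  −1 ⇒ G_2=4
G_2=4  [base 5] 4  →[5↦6]→  4 = 4  −1 ⇒ G_3=3

4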